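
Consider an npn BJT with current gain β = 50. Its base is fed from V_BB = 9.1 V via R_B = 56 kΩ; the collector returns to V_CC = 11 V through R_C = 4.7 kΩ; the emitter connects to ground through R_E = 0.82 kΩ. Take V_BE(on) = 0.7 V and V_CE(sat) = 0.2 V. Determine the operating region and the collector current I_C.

Assume active: I_B = (9.1 − 0.7)/(56 + 51×0.82) = 0.0859 mA, I_C = β·I_B = 4.29 mA.
Then V_CE = 11 − 4.29×4.7 − 4.38×0.82 = -12.8 V < 0.2 V — the active assumption fails.
Re-solve with V_CE = 0.2 V. KCL at the emitter: V_E/R_E = (V_BB−0.7−V_E)/R_B + (V_CC−0.2−V_E)/R_C, giving V_E = 1.69 V.
I_C = (V_CC − 0.2 − V_E)/R_C = (10.8 − 1.69)/4.7 = 1.94 mA.
Check: I_B = (8.4 − 1.69)/56 = 0.12 mA, and β·I_B = 5.99 mA > I_C, confirming saturation.

saturation; I_C ≈ 1.9 mA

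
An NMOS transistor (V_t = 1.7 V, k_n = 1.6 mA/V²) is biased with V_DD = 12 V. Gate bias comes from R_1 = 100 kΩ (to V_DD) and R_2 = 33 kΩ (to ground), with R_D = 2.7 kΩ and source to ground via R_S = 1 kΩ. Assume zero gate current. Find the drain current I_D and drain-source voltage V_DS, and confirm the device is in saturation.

I_D ≈ 0.49 mA, V_DS ≈ 10 V

V_G = V_DD·R_2/(R_1+R_2) = 12×33/133 = 2.98 V.
Assume saturation: I_D = (k_n/2)(V_GS − V_t)² with V_GS = V_G − I_D·R_S = 2.98 − 1·I_D.
Substituting gives 0.8·I_D² − 3.04·I_D + 1.31 = 0, with roots I_D = 0.493 or 3.31 mA.
The root I_D = 3.31 mA gives V_GS = -0.335 V ≤ V_t, so take I_D = 0.493 mA.
Then V_GS = 2.48 V and V_DS = V_DD − I_D(R_D+R_S) = 12 − 0.493×3.7 = 10.2 V.
Saturation requires V_DS ≥ V_GS − V_t = 0.785 V; 10.2 ≥ 0.785 ✓.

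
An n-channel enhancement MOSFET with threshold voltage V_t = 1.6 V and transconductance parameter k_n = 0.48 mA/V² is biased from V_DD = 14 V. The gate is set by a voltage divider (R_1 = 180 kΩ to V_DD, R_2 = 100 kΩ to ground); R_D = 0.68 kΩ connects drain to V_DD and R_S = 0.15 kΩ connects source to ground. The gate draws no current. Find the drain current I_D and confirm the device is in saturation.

I_D ≈ 2.3 mA

V_G = V_DD·R_2/(R_1+R_2) = 14×100/280 = 5 V.
Assume saturation: I_D = (k_n/2)(V_GS − V_t)² with V_GS = V_G − I_D·R_S = 5 − 0.15·I_D.
Substituting gives 0.0054·I_D² − 1.24·I_D + 2.77 = 0, with roots I_D = 2.25 or 228 mA.
The root I_D = 228 mA gives V_GS = -29.2 V ≤ V_t, so take I_D = 2.25 mA.
Then V_GS = 4.66 V and V_DS = V_DD − I_D(R_D+R_S) = 14 − 2.25×0.83 = 12.1 V.
Saturation requires V_DS ≥ V_GS − V_t = 3.06 V; 12.1 ≥ 3.06 ✓.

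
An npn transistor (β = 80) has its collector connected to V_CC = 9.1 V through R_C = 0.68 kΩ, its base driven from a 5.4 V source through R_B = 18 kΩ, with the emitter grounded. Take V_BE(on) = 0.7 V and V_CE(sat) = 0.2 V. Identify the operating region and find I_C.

Assume active: I_B = (5.4 − 0.7)/18 = 0.261 mA, giving I_C = β·I_B = 20.9 mA.
But then V_CE = 9.1 − 20.9×0.68 = -5.1 V < V_CE(sat) = 0.2 V — impossible in the active region.
So the transistor is saturated. With V_CE = 0.2 V, I_C = (V_CC − 0.2)/R_C = 8.9/0.68 = 13.1 mA.
Check: β·I_B = 20.9 mA > I_C = 13.1 mA, confirming saturation.

saturation; I_C ≈ 13 mA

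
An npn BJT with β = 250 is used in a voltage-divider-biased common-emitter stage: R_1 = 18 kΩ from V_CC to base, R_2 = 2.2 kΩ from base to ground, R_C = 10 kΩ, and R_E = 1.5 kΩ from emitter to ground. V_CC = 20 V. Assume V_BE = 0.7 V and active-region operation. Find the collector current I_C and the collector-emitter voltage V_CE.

Thevenize the base divider: V_Th = V_CC·R_2/(R_1+R_2) = 20×2.2/20.2 = 2.18 V, R_Th = R_1‖R_2 = 1.96 kΩ.
Base-emitter loop: V_Th = I_B·R_Th + V_BE + (β+1)I_B·R_E, so I_B = (2.18 − 0.7) / (1.96 + 251×1.5) = 0.00391 mA.
I_C = β·I_B = 250×0.00391 = 0.976 mA, and I_E = (β+1)I_B = 0.98 mA.
V_CE = V_CC − I_C·R_C − I_E·R_E = 20 − 0.976×10 − 0.98×1.5 = 8.76 V.
V_CE = 8.76 V > 0.2 V confirms active-region operation.

I_C ≈ 0.98 mA, V_CE ≈ 8.8 V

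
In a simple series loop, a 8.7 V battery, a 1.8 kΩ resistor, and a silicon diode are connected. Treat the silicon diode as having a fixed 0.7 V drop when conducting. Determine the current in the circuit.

KVL around the loop: 8.7 = V_D + I·R = 0.7 + I × 1.8 kΩ.
So I = (8.7 − 0.7) / 1.8 kΩ = 8 / 1.8 = 4.44 mA.

I ≈ 4.4 mA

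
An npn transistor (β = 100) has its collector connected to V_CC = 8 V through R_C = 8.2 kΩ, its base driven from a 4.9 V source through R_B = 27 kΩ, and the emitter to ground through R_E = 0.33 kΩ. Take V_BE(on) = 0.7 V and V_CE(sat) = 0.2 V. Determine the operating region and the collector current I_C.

saturation; I_C ≈ 0.91 mA

Assume active: I_B = (4.9 − 0.7)/(27 + 101×0.33) = 0.0696 mA, I_C = β·I_B = 6.96 mA.
Then V_CE = 8 − 6.96×8.2 − 7.03×0.33 = -51.4 V < 0.2 V — the active assumption fails.
Re-solve with V_CE = 0.2 V. KCL at the emitter: V_E/R_E = (V_BB−0.7−V_E)/R_B + (V_CC−0.2−V_E)/R_C, giving V_E = 0.347 V.
I_C = (V_CC − 0.2 − V_E)/R_C = (7.8 − 0.347)/8.2 = 0.909 mA.
Check: I_B = (4.2 − 0.347)/27 = 0.143 mA, and β·I_B = 14.3 mA > I_C, confirming saturation.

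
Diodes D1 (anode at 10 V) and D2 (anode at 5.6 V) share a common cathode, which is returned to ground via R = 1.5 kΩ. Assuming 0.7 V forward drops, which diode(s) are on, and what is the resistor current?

Assume both conduct. Then node N would need to be at both 10−0.7 = 9.3 V and 5.6−0.7 = 4.9 V, which is impossible.
Assume only D1 conducts: V_N = 10 − 0.7 = 9.3 V, so I_R = 9.3/1.5 = 6.2 mA.
Check D2: its anode-to-cathode voltage is 5.6 − 9.3 = -3.7 V < 0.7 V, so it is off. The assumption is consistent.

Only D1 conducts; I_R ≈ 6.2 mA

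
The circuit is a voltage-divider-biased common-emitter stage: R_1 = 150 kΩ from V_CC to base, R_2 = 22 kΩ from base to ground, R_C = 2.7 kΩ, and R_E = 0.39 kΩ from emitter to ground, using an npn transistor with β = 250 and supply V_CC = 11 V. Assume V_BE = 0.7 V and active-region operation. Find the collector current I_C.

I_C ≈ 1.5 mA

Thevenize the base divider: V_Th = V_CC·R_2/(R_1+R_2) = 11×22/172 = 1.41 V, R_Th = R_1‖R_2 = 19.2 kΩ.
Base-emitter loop: V_Th = I_B·R_Th + V_BE + (β+1)I_B·R_E, so I_B = (1.41 − 0.7) / (19.2 + 251×0.39) = 0.00604 mA.
I_C = β·I_B = 250×0.00604 = 1.51 mA, and I_E = (β+1)I_B = 1.52 mA.
V_CE = V_CC − I_C·R_C − I_E·R_E = 11 − 1.51×2.7 − 1.52×0.39 = 6.33 V.
V_CE = 6.33 V > 0.2 V confirms active-region operation.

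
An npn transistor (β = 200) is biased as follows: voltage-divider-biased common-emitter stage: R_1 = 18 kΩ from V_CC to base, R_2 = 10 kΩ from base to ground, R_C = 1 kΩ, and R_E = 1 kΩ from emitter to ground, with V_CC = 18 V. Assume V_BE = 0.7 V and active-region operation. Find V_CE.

V_CE ≈ 6.9 V

Thevenize the base divider: V_Th = V_CC·R_2/(R_1+R_2) = 18×10/28 = 6.43 V, R_Th = R_1‖R_2 = 6.43 kΩ.
Base-emitter loop: V_Th = I_B·R_Th + V_BE + (β+1)I_B·R_E, so I_B = (6.43 − 0.7) / (6.43 + 201×1) = 0.0276 mA.
I_C = β·I_B = 200×0.0276 = 5.52 mA, and I_E = (β+1)I_B = 5.55 mA.
V_CE = V_CC − I_C·R_C − I_E·R_E = 18 − 5.52×1 − 5.55×1 = 6.93 V.
V_CE = 6.93 V > 0.2 V confirms active-region operation.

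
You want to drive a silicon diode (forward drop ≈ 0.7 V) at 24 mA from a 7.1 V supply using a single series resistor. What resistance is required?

R ≈ 0.27 kΩ

The resistor drops V_S − V_D = 7.1 − 0.7 = 6.4 V at 24 mA.
R = 6.4 V / 24 mA = 0.267 kΩ.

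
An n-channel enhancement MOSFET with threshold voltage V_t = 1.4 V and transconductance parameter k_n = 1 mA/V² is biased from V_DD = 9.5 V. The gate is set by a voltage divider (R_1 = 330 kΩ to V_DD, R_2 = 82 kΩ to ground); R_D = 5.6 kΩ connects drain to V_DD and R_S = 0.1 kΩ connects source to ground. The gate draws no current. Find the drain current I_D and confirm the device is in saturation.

V_G = V_DD·R_2/(R_1+R_2) = 9.5×82/412 = 1.89 V.
Assume saturation: I_D = (k_n/2)(V_GS − V_t)² with V_GS = V_G − I_D·R_S = 1.89 − 0.1·I_D.
Substituting gives 0.005·I_D² − 1.05·I_D + 0.12 = 0, with roots I_D = 0.115 or 210 mA.
The root I_D = 210 mA gives V_GS = -19.1 V ≤ V_t, so take I_D = 0.115 mA.
Then V_GS = 1.88 V and V_DS = V_DD − I_D(R_D+R_S) = 9.5 − 0.115×5.7 = 8.85 V.
Saturation requires V_DS ≥ V_GS − V_t = 0.479 V; 8.85 ≥ 0.479 ✓.

I_D ≈ 0.11 mA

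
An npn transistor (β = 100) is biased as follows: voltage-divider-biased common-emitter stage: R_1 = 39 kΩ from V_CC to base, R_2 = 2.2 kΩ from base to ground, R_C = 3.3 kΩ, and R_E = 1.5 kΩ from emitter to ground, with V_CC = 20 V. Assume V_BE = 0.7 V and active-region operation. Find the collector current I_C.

Thevenize the base divider: V_Th = V_CC·R_2/(R_1+R_2) = 20×2.2/41.2 = 1.07 V, R_Th = R_1‖R_2 = 2.08 kΩ.
Base-emitter loop: V_Th = I_B·R_Th + V_BE + (β+1)I_B·R_E, so I_B = (1.07 − 0.7) / (2.08 + 101×1.5) = 0.0024 mA.
I_C = β·I_B = 100×0.0024 = 0.24 mA, and I_E = (β+1)I_B = 0.242 mA.
V_CE = V_CC − I_C·R_C − I_E·R_E = 20 − 0.24×3.3 − 0.242×1.5 = 18.8 V.
V_CE = 18.8 V > 0.2 V confirms active-region operation.

I_C ≈ 0.24 mA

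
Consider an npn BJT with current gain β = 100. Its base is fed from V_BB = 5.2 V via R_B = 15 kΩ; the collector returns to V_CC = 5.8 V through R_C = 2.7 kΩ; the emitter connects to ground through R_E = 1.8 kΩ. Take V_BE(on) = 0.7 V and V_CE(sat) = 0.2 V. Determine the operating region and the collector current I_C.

Assume active: I_B = (5.2 − 0.7)/(15 + 101×1.8) = 0.0229 mA, I_C = β·I_B = 2.29 mA.
Then V_CE = 5.8 − 2.29×2.7 − 2.31×1.8 = -4.53 V < 0.2 V — the active assumption fails.
Re-solve with V_CE = 0.2 V. KCL at the emitter: V_E/R_E = (V_BB−0.7−V_E)/R_B + (V_CC−0.2−V_E)/R_C, giving V_E = 2.39 V.
I_C = (V_CC − 0.2 − V_E)/R_C = (5.6 − 2.39)/2.7 = 1.19 mA.
Check: I_B = (4.5 − 2.39)/15 = 0.141 mA, and β·I_B = 14.1 mA > I_C, confirming saturation.

saturation; I_C ≈ 1.2 mA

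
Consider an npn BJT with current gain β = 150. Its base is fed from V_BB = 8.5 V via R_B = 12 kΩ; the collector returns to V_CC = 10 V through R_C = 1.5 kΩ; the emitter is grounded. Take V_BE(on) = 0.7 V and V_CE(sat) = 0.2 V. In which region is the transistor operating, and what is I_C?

Assume active: I_B = (8.5 − 0.7)/12 = 0.65 mA, giving I_C = β·I_B = 97.5 mA.
But then V_CE = 10 − 97.5×1.5 = -136 V < V_CE(sat) = 0.2 V — impossible in the active region.
So the transistor is saturated. With V_CE = 0.2 V, I_C = (V_CC − 0.2)/R_C = 9.8/1.5 = 6.53 mA.
Check: β·I_B = 97.5 mA > I_C = 6.53 mA, confirming saturation.

saturation; I_C ≈ 6.5 mA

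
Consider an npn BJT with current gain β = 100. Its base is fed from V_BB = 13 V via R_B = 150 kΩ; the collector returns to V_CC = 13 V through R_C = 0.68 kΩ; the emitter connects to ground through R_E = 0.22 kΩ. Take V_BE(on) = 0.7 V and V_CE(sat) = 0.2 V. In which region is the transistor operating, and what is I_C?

active; I_C ≈ 7.1 mA

Assume active. Base-emitter loop: I_B = (V_BB − V_BE)/(R_B + (β+1)R_E) = (13 − 0.7)/(150 + 101×0.22) = 0.0714 mA.
I_C = β·I_B = 100×0.0714 = 7.14 mA.
V_CE = V_CC − I_C·R_C − I_E·R_E = 13 − 7.14×0.68 − 7.21×0.22 = 6.56 V > V_CE(sat), so the active-region assumption holds.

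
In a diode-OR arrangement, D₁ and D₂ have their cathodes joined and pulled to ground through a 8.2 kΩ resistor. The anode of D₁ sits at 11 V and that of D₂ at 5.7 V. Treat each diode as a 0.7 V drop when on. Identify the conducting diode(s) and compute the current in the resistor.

Assume both conduct. Then node N would need to be at both 11−0.7 = 10.3 V and 5.7−0.7 = 5 V, which is impossible.
Assume only D₁ conducts: V_N = 11 − 0.7 = 10.3 V, so I_R = 10.3/8.2 = 1.26 mA.
Check D₂: its anode-to-cathode voltage is 5.7 − 10.3 = -4.6 V < 0.7 V, so it is off. The assumption is consistent.

Only D₁ conducts; I_R ≈ 1.3 mA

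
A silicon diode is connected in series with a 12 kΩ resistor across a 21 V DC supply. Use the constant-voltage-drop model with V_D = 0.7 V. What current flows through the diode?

KVL around the loop: 21 = V_D + I·R = 0.7 + I × 12 kΩ.
So I = (21 − 0.7) / 12 kΩ = 20.3 / 12 = 1.69 mA.

I ≈ 1.7 mA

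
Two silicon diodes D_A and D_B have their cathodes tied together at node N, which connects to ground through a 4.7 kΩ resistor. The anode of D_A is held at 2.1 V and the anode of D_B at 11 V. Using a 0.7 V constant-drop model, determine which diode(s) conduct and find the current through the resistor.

Assume both conduct. Then node N would need to be at both 2.1−0.7 = 1.4 V and 11−0.7 = 10.3 V, which is impossible.
Assume only D_B conducts: V_N = 11 − 0.7 = 10.3 V, so I_R = 10.3/4.7 = 2.19 mA.
Check D_A: its anode-to-cathode voltage is 2.1 − 10.3 = -8.2 V < 0.7 V, so it is off. The assumption is consistent.

Only D_B conducts; I_R ≈ 2.2 mA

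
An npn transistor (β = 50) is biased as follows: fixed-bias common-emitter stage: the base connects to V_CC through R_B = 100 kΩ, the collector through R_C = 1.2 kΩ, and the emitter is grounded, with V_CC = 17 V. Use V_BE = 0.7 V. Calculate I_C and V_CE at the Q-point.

Base loop: V_CC = I_B·R_B + V_BE, so I_B = (17 − 0.7)/100 kΩ = 0.163 mA.
In the active region I_C = β·I_B = 50 × 0.163 = 8.15 mA.
Collector loop: V_CE = V_CC − I_C·R_C = 17 − 8.15×1.2 = 7.22 V.
Since V_CE = 7.22 V > V_CE(sat) ≈ 0.2 V, the transistor is in the active region as assumed.

I_C ≈ 8.2 mA, V_CE ≈ 7.2 V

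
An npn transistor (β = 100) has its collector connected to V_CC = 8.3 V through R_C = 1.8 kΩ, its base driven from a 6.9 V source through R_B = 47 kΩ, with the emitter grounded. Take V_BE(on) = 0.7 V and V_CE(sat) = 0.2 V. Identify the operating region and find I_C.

Assume active: I_B = (6.9 − 0.7)/47 = 0.132 mA, giving I_C = β·I_B = 13.2 mA.
But then V_CE = 8.3 − 13.2×1.8 = -15.4 V < V_CE(sat) = 0.2 V — impossible in the active region.
So the transistor is saturated. With V_CE = 0.2 V, I_C = (V_CC − 0.2)/R_C = 8.1/1.8 = 4.5 mA.
Check: β·I_B = 13.2 mA > I_C = 4.5 mA, confirming saturation.

saturation; I_C ≈ 4.5 mA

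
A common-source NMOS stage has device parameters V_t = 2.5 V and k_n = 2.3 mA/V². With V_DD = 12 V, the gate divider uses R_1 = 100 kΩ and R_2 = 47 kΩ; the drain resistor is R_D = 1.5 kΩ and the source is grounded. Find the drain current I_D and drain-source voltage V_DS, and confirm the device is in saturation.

V_G = V_DD·R_2/(R_1+R_2) = 12×47/147 = 3.84 V. With the source grounded, V_GS = V_G = 3.84 V.
Assume saturation: I_D = (k_n/2)(V_GS − V_t)² = (2.3/2)×(3.84 − 2.5)² = 1.15×1.34² = 2.05 mA.
V_DS = V_DD − I_D·R_D = 12 − 2.05×1.5 = 8.92 V.
Saturation requires V_DS ≥ V_GS − V_t = 1.34 V; 8.92 ≥ 1.34 ✓.

I_D ≈ 2.1 mA, V_DS ≈ 8.9 V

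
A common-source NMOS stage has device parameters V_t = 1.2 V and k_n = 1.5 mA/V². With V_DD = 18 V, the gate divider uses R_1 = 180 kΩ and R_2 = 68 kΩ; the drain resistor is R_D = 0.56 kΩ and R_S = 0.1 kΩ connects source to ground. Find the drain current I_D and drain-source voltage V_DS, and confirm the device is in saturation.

I_D ≈ 6.9 mA, V_DS ≈ 13 V

V_G = V_DD·R_2/(R_1+R_2) = 18×68/248 = 4.94 V.
Assume saturation: I_D = (k_n/2)(V_GS − V_t)² with V_GS = V_G − I_D·R_S = 4.94 − 0.1·I_D.
Substituting gives 0.0075·I_D² − 1.56·I_D + 10.5 = 0, with roots I_D = 6.94 or 201 mA.
The root I_D = 201 mA gives V_GS = -15.2 V ≤ V_t, so take I_D = 6.94 mA.
Then V_GS = 4.24 V and V_DS = V_DD − I_D(R_D+R_S) = 18 − 6.94×0.66 = 13.4 V.
Saturation requires V_DS ≥ V_GS − V_t = 3.04 V; 13.4 ≥ 3.04 ✓.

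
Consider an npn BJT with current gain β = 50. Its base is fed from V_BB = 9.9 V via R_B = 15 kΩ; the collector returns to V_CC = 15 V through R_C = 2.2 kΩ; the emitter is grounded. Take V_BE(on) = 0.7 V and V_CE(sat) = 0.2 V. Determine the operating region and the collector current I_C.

Assume active: I_B = (9.9 − 0.7)/15 = 0.613 mA, giving I_C = β·I_B = 30.7 mA.
But then V_CE = 15 − 30.7×2.2 = -52.5 V < V_CE(sat) = 0.2 V — impossible in the active region.
So the transistor is saturated. With V_CE = 0.2 V, I_C = (V_CC − 0.2)/R_C = 14.8/2.2 = 6.73 mA.
Check: β·I_B = 30.7 mA > I_C = 6.73 mA, confirming saturation.

saturation; I_C ≈ 6.7 mA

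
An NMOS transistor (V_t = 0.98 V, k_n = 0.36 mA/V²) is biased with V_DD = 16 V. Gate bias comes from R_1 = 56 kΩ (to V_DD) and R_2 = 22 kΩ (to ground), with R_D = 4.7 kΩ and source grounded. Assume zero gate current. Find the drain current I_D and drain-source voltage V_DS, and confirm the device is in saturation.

V_G = V_DD·R_2/(R_1+R_2) = 16×22/78 = 4.51 V. With the source grounded, V_GS = V_G = 4.51 V.
Assume saturation: I_D = (k_n/2)(V_GS − V_t)² = (0.36/2)×(4.51 − 0.98)² = 0.18×3.53² = 2.25 mA.
V_DS = V_DD − I_D·R_D = 16 − 2.25×4.7 = 5.44 V.
Saturation requires V_DS ≥ V_GS − V_t = 3.53 V; 5.44 ≥ 3.53 ✓.

I_D ≈ 2.2 mA, V_DS ≈ 5.4 V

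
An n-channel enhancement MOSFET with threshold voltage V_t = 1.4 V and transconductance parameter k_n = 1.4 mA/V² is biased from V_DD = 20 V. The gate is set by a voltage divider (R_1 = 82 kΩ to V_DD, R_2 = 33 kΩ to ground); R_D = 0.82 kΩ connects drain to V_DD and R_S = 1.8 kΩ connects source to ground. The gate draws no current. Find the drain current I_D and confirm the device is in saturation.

V_G = V_DD·R_2/(R_1+R_2) = 20×33/115 = 5.74 V.
Assume saturation: I_D = (k_n/2)(V_GS − V_t)² with V_GS = V_G − I_D·R_S = 5.74 − 1.8·I_D.
Substituting gives 2.27·I_D² − 11.9·I_D + 13.2 = 0, with roots I_D = 1.58 or 3.69 mA.
The root I_D = 3.69 mA gives V_GS = -0.895 V ≤ V_t, so take I_D = 1.58 mA.
Then V_GS = 2.9 V and V_DS = V_DD − I_D(R_D+R_S) = 20 − 1.58×2.62 = 15.9 V.
Saturation requires V_DS ≥ V_GS − V_t = 1.5 V; 15.9 ≥ 1.5 ✓.

I_D ≈ 1.6 mA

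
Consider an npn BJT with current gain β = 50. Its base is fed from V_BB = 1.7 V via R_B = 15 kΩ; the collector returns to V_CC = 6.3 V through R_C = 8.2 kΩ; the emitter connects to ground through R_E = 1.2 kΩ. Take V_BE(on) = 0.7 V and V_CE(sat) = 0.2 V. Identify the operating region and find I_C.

saturation; I_C ≈ 0.65 mA

Assume active: I_B = (1.7 − 0.7)/(15 + 51×1.2) = 0.0131 mA, I_C = β·I_B = 0.656 mA.
Then V_CE = 6.3 − 0.656×8.2 − 0.669×1.2 = 0.116 V < 0.2 V — the active assumption fails.
Re-solve with V_CE = 0.2 V. KCL at the emitter: V_E/R_E = (V_BB−0.7−V_E)/R_B + (V_CC−0.2−V_E)/R_C, giving V_E = 0.793 V.
I_C = (V_CC − 0.2 − V_E)/R_C = (6.1 − 0.793)/8.2 = 0.647 mA.
Check: I_B = (1 − 0.793)/15 = 0.0138 mA, and β·I_B = 0.689 mA > I_C, confirming saturation.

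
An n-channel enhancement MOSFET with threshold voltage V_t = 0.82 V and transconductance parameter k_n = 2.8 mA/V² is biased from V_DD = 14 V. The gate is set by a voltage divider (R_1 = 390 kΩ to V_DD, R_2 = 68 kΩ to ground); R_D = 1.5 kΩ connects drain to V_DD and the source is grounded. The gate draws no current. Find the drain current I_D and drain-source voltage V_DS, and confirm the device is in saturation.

V_G = V_DD·R_2/(R_1+R_2) = 14×68/458 = 2.08 V. With the source grounded, V_GS = V_G = 2.08 V.
Assume saturation: I_D = (k_n/2)(V_GS − V_t)² = (2.8/2)×(2.08 − 0.82)² = 1.4×1.26² = 2.22 mA.
V_DS = V_DD − I_D·R_D = 14 − 2.22×1.5 = 10.7 V.
Saturation requires V_DS ≥ V_GS − V_t = 1.26 V; 10.7 ≥ 1.26 ✓.

I_D ≈ 2.2 mA, V_DS ≈ 11 V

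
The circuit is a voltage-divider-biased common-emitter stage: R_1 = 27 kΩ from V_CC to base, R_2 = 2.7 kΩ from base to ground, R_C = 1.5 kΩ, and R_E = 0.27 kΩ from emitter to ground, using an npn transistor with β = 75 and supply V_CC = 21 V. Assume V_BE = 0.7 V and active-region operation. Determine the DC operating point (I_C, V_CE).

Thevenize the base divider: V_Th = V_CC·R_2/(R_1+R_2) = 21×2.7/29.7 = 1.91 V, R_Th = R_1‖R_2 = 2.45 kΩ.
Base-emitter loop: V_Th = I_B·R_Th + V_BE + (β+1)I_B·R_E, so I_B = (1.91 − 0.7) / (2.45 + 76×0.27) = 0.0526 mA.
I_C = β·I_B = 75×0.0526 = 3.95 mA, and I_E = (β+1)I_B = 4 mA.
V_CE = V_CC − I_C·R_C − I_E·R_E = 21 − 3.95×1.5 − 4×0.27 = 14 V.
V_CE = 14 V > 0.2 V confirms active-region operation.

I_C ≈ 3.9 mA, V_CE ≈ 14 V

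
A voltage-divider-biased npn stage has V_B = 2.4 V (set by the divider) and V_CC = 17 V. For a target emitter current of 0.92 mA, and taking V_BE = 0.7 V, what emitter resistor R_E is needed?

V_E = V_B − V_BE = 2.4 − 0.7 = 1.7 V.
R_E = V_E / I_E = 1.7 / 0.92 = 1.85 kΩ.

R_E ≈ 1.8 kΩ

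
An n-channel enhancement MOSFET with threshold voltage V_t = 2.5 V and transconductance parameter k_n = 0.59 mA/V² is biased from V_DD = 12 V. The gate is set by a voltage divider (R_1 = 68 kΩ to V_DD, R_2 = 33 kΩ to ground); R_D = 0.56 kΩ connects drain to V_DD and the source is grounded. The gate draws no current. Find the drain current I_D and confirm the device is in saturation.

V_G = V_DD·R_2/(R_1+R_2) = 12×33/101 = 3.92 V. With the source grounded, V_GS = V_G = 3.92 V.
Assume saturation: I_D = (k_n/2)(V_GS − V_t)² = (0.59/2)×(3.92 − 2.5)² = 0.295×1.42² = 0.596 mA.
V_DS = V_DD − I_D·R_D = 12 − 0.596×0.56 = 11.7 V.
Saturation requires V_DS ≥ V_GS − V_t = 1.42 V; 11.7 ≥ 1.42 ✓.

I_D ≈ 0.6 mA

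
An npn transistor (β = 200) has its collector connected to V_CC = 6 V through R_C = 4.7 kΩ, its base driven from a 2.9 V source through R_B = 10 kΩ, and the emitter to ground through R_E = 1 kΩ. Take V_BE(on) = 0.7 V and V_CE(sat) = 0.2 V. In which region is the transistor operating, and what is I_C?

Assume active: I_B = (2.9 − 0.7)/(10 + 201×1) = 0.0104 mA, I_C = β·I_B = 2.09 mA.
Then V_CE = 6 − 2.09×4.7 − 2.1×1 = -5.9 V < 0.2 V — the active assumption fails.
Re-solve with V_CE = 0.2 V. KCL at the emitter: V_E/R_E = (V_BB−0.7−V_E)/R_B + (V_CC−0.2−V_E)/R_C, giving V_E = 1.11 V.
I_C = (V_CC − 0.2 − V_E)/R_C = (5.8 − 1.11)/4.7 = 0.998 mA.
Check: I_B = (2.2 − 1.11)/10 = 0.109 mA, and β·I_B = 21.8 mA > I_C, confirming saturation.

saturation; I_C ≈ 1 mA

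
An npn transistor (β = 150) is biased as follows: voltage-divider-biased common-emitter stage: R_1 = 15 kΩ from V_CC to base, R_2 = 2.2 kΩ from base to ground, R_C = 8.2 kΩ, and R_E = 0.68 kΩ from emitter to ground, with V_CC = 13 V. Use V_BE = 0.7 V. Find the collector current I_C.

Thevenize the base divider: V_Th = V_CC·R_2/(R_1+R_2) = 13×2.2/17.2 = 1.66 V, R_Th = R_1‖R_2 = 1.92 kΩ.
Base-emitter loop: V_Th = I_B·R_Th + V_BE + (β+1)I_B·R_E, so I_B = (1.66 − 0.7) / (1.92 + 151×0.68) = 0.0092 mA.
I_C = β·I_B = 150×0.0092 = 1.38 mA, and I_E = (β+1)I_B = 1.39 mA.
V_CE = V_CC − I_C·R_C − I_E·R_E = 13 − 1.38×8.2 − 1.39×0.68 = 0.733 V.
V_CE = 0.733 V > 0.2 V confirms active-region operation.

I_C ≈ 1.4 mA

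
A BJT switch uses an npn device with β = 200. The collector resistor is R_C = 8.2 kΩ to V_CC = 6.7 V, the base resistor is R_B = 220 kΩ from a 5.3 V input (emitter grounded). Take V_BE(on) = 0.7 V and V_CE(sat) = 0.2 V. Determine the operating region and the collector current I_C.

Assume active: I_B = (5.3 − 0.7)/220 = 0.0209 mA, giving I_C = β·I_B = 4.18 mA.
But then V_CE = 6.7 − 4.18×8.2 = -27.6 V < V_CE(sat) = 0.2 V — impossible in the active region.
So the transistor is saturated. With V_CE = 0.2 V, I_C = (V_CC − 0.2)/R_C = 6.5/8.2 = 0.793 mA.
Check: β·I_B = 4.18 mA > I_C = 0.793 mA, confirming saturation.

saturation; I_C ≈ 0.79 mA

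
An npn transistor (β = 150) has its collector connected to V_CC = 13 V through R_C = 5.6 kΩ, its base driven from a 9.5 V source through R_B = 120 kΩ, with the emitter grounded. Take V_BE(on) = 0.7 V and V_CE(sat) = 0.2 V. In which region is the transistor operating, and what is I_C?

saturation; I_C ≈ 2.3 mA

Assume active: I_B = (9.5 − 0.7)/120 = 0.0733 mA, giving I_C = β·I_B = 11 mA.
But then V_CE = 13 − 11×5.6 = -48.6 V < V_CE(sat) = 0.2 V — impossible in the active region.
So the transistor is saturated. With V_CE = 0.2 V, I_C = (V_CC − 0.2)/R_C = 12.8/5.6 = 2.29 mA.
Check: β·I_B = 11 mA > I_C = 2.29 mA, confirming saturation.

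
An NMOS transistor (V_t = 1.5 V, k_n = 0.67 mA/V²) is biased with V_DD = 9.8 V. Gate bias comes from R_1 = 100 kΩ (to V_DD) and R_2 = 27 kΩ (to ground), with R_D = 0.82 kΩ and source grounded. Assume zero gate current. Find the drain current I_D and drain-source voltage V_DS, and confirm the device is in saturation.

V_G = V_DD·R_2/(R_1+R_2) = 9.8×27/127 = 2.08 V. With the source grounded, V_GS = V_G = 2.08 V.
Assume saturation: I_D = (k_n/2)(V_GS − V_t)² = (0.67/2)×(2.08 − 1.5)² = 0.335×0.583² = 0.114 mA.
V_DS = V_DD − I_D·R_D = 9.8 − 0.114×0.82 = 9.71 V.
Saturation requires V_DS ≥ V_GS − V_t = 0.583 V; 9.71 ≥ 0.583 ✓.

I_D ≈ 0.11 mA, V_DS ≈ 9.7 V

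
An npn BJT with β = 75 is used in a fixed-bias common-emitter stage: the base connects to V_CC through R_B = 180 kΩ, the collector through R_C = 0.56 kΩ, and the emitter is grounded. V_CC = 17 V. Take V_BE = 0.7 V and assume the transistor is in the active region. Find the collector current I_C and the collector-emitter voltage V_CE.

I_C ≈ 6.8 mA, V_CE ≈ 13 V

Base loop: V_CC = I_B·R_B + V_BE, so I_B = (17 − 0.7)/180 kΩ = 0.0906 mA.
In the active region I_C = β·I_B = 75 × 0.0906 = 6.79 mA.
Collector loop: V_CE = V_CC − I_C·R_C = 17 − 6.79×0.56 = 13.2 V.
Since V_CE = 13.2 V > V_CE(sat) ≈ 0.2 V, the transistor is in the active region as assumed.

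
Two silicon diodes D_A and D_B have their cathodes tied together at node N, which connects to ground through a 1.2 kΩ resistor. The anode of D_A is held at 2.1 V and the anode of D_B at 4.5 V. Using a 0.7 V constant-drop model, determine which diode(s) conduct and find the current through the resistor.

Only D_B conducts; I_R ≈ 3.2 mA

Assume both conduct. Then node N would need to be at both 2.1−0.7 = 1.4 V and 4.5−0.7 = 3.8 V, which is impossible.
Assume only D_B conducts: V_N = 4.5 − 0.7 = 3.8 V, so I_R = 3.8/1.2 = 3.17 mA.
Check D_A: its anode-to-cathode voltage is 2.1 − 3.8 = -1.7 V < 0.7 V, so it is off. The assumption is consistent.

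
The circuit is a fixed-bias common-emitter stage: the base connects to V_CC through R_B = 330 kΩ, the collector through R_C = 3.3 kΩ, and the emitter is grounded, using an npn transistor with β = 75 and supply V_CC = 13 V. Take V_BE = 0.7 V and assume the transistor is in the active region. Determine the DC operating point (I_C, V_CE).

I_C ≈ 2.8 mA, V_CE ≈ 3.8 V

Base loop: V_CC = I_B·R_B + V_BE, so I_B = (13 − 0.7)/330 kΩ = 0.0373 mA.
In the active region I_C = β·I_B = 75 × 0.0373 = 2.8 mA.
Collector loop: V_CE = V_CC − I_C·R_C = 13 − 2.8×3.3 = 3.77 V.
Since V_CE = 3.77 V > V_CE(sat) ≈ 0.2 V, the transistor is in the active region as assumed.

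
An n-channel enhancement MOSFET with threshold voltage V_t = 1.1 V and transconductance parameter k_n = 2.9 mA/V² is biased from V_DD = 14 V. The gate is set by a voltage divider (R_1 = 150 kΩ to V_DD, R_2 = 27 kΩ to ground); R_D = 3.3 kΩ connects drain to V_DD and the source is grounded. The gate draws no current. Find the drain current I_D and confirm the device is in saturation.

V_G = V_DD·R_2/(R_1+R_2) = 14×27/177 = 2.14 V. With the source grounded, V_GS = V_G = 2.14 V.
Assume saturation: I_D = (k_n/2)(V_GS − V_t)² = (2.9/2)×(2.14 − 1.1)² = 1.45×1.04² = 1.56 mA.
V_DS = V_DD − I_D·R_D = 14 − 1.56×3.3 = 8.87 V.
Saturation requires V_DS ≥ V_GS − V_t = 1.04 V; 8.87 ≥ 1.04 ✓.

I_D ≈ 1.6 mA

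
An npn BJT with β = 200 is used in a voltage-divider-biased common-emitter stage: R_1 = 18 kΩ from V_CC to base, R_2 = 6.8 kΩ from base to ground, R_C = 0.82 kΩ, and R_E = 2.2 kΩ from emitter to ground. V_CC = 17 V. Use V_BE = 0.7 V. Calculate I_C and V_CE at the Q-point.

I_C ≈ 1.8 mA, V_CE ≈ 12 V

Thevenize the base divider: V_Th = V_CC·R_2/(R_1+R_2) = 17×6.8/24.8 = 4.66 V, R_Th = R_1‖R_2 = 4.94 kΩ.
Base-emitter loop: V_Th = I_B·R_Th + V_BE + (β+1)I_B·R_E, so I_B = (4.66 − 0.7) / (4.94 + 201×2.2) = 0.00886 mA.
I_C = β·I_B = 200×0.00886 = 1.77 mA, and I_E = (β+1)I_B = 1.78 mA.
V_CE = V_CC − I_C·R_C − I_E·R_E = 17 − 1.77×0.82 − 1.78×2.2 = 11.6 V.
V_CE = 11.6 V > 0.2 V confirms active-region operation.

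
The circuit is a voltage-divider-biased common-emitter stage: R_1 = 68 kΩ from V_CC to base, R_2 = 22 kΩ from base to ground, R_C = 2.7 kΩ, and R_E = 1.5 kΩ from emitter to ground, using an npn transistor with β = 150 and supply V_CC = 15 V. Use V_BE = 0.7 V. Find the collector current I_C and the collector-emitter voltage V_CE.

I_C ≈ 1.8 mA, V_CE ≈ 7.3 V

Thevenize the base divider: V_Th = V_CC·R_2/(R_1+R_2) = 15×22/90 = 3.67 V, R_Th = R_1‖R_2 = 16.6 kΩ.
Base-emitter loop: V_Th = I_B·R_Th + V_BE + (β+1)I_B·R_E, so I_B = (3.67 − 0.7) / (16.6 + 151×1.5) = 0.0122 mA.
I_C = β·I_B = 150×0.0122 = 1.83 mA, and I_E = (β+1)I_B = 1.84 mA.
V_CE = V_CC − I_C·R_C − I_E·R_E = 15 − 1.83×2.7 − 1.84×1.5 = 7.29 V.
V_CE = 7.29 V > 0.2 V confirms active-region operation.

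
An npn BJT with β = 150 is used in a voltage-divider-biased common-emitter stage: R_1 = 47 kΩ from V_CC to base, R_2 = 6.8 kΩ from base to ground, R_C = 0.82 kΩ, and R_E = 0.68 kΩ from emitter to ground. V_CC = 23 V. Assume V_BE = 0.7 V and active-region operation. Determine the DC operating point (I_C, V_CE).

Thevenize the base divider: V_Th = V_CC·R_2/(R_1+R_2) = 23×6.8/53.8 = 2.91 V, R_Th = R_1‖R_2 = 5.94 kΩ.
Base-emitter loop: V_Th = I_B·R_Th + V_BE + (β+1)I_B·R_E, so I_B = (2.91 − 0.7) / (5.94 + 151×0.68) = 0.0203 mA.
I_C = β·I_B = 150×0.0203 = 3.05 mA, and I_E = (β+1)I_B = 3.07 mA.
V_CE = V_CC − I_C·R_C − I_E·R_E = 23 − 3.05×0.82 − 3.07×0.68 = 18.4 V.
V_CE = 18.4 V > 0.2 V confirms active-region operation.

I_C ≈ 3 mA, V_CE ≈ 18 V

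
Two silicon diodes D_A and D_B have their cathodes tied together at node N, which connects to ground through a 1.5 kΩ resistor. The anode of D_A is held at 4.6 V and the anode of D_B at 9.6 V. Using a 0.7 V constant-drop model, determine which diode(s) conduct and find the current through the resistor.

Assume both conduct. Then node N would need to be at both 4.6−0.7 = 3.9 V and 9.6−0.7 = 8.9 V, which is impossible.
Assume only D_B conducts: V_N = 9.6 − 0.7 = 8.9 V, so I_R = 8.9/1.5 = 5.93 mA.
Check D_A: its anode-to-cathode voltage is 4.6 − 8.9 = -4.3 V < 0.7 V, so it is off. The assumption is consistent.

Only D_B conducts; I_R ≈ 5.9 mA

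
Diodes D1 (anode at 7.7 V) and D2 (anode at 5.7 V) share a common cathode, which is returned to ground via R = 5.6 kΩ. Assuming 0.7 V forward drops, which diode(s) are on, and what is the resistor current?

Only D1 conducts; I_R ≈ 1.2 mA

Assume both conduct. Then node N would need to be at both 7.7−0.7 = 7 V and 5.7−0.7 = 5 V, which is impossible.
Assume only D1 conducts: V_N = 7.7 − 0.7 = 7 V, so I_R = 7/5.6 = 1.25 mA.
Check D2: its anode-to-cathode voltage is 5.7 − 7 = -1.3 V < 0.7 V, so it is off. The assumption is consistent.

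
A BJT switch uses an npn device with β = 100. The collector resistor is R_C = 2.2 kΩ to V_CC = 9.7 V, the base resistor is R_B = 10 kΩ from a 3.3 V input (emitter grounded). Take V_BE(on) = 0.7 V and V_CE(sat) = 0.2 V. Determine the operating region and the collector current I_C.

saturation; I_C ≈ 4.3 mA

Assume active: I_B = (3.3 − 0.7)/10 = 0.26 mA, giving I_C = β·I_B = 26 mA.
But then V_CE = 9.7 − 26×2.2 = -47.5 V < V_CE(sat) = 0.2 V — impossible in the active region.
So the transistor is saturated. With V_CE = 0.2 V, I_C = (V_CC − 0.2)/R_C = 9.5/2.2 = 4.32 mA.
Check: β·I_B = 26 mA > I_C = 4.32 mA, confirming saturation.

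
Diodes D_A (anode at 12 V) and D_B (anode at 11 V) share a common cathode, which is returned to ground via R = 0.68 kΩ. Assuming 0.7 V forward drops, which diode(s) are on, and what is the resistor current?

Only D_A conducts; I_R ≈ 17 mA

Assume both conduct. Then node N would need to be at both 12−0.7 = 11.3 V and 11−0.7 = 10.3 V, which is impossible.
Assume only D_A conducts: V_N = 12 − 0.7 = 11.3 V, so I_R = 11.3/0.68 = 16.6 mA.
Check D_B: its anode-to-cathode voltage is 11 − 11.3 = -0.3 V < 0.7 V, so it is off. The assumption is consistent.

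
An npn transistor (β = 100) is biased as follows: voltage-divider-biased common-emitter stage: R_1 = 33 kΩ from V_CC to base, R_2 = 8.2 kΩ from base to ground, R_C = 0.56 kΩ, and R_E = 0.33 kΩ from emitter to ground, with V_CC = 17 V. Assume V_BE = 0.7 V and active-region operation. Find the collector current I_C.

Thevenize the base divider: V_Th = V_CC·R_2/(R_1+R_2) = 17×8.2/41.2 = 3.38 V, R_Th = R_1‖R_2 = 6.57 kΩ.
Base-emitter loop: V_Th = I_B·R_Th + V_BE + (β+1)I_B·R_E, so I_B = (3.38 − 0.7) / (6.57 + 101×0.33) = 0.0673 mA.
I_C = β·I_B = 100×0.0673 = 6.73 mA, and I_E = (β+1)I_B = 6.79 mA.
V_CE = V_CC − I_C·R_C − I_E·R_E = 17 − 6.73×0.56 − 6.79×0.33 = 11 V.
V_CE = 11 V > 0.2 V confirms active-region operation.

I_C ≈ 6.7 mA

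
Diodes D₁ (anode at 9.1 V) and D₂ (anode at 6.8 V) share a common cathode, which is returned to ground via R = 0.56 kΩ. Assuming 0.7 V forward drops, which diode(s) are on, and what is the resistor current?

Assume both conduct. Then node N would need to be at both 9.1−0.7 = 8.4 V and 6.8−0.7 = 6.1 V, which is impossible.
Assume only D₁ conducts: V_N = 9.1 − 0.7 = 8.4 V, so I_R = 8.4/0.56 = 15 mA.
Check D₂: its anode-to-cathode voltage is 6.8 − 8.4 = -1.6 V < 0.7 V, so it is off. The assumption is consistent.

Only D₁ conducts; I_R ≈ 15 mA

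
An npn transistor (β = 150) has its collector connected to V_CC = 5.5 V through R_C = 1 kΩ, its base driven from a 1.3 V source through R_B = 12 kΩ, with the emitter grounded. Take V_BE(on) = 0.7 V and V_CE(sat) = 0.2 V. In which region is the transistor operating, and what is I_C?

Assume active: I_B = (1.3 − 0.7)/12 = 0.05 mA, giving I_C = β·I_B = 7.5 mA.
But then V_CE = 5.5 − 7.5×1 = -2 V < V_CE(sat) = 0.2 V — impossible in the active region.
So the transistor is saturated. With V_CE = 0.2 V, I_C = (V_CC − 0.2)/R_C = 5.3/1 = 5.3 mA.
Check: β·I_B = 7.5 mA > I_C = 5.3 mA, confirming saturation.

saturation; I_C ≈ 5.3 mA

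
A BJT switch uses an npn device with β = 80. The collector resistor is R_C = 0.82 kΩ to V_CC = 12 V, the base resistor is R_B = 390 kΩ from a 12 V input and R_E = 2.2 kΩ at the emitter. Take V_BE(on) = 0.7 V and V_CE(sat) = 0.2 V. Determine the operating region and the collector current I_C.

active; I_C ≈ 1.6 mA

Assume active. Base-emitter loop: I_B = (V_BB − V_BE)/(R_B + (β+1)R_E) = (12 − 0.7)/(390 + 81×2.2) = 0.0199 mA.
I_C = β·I_B = 80×0.0199 = 1.59 mA.
V_CE = V_CC − I_C·R_C − I_E·R_E = 12 − 1.59×0.82 − 1.61×2.2 = 7.15 V > V_CE(sat), so the active-region assumption holds.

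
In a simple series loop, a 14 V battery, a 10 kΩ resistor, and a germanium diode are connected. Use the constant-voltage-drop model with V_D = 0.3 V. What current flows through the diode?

I ≈ 1.4 mA

KVL around the loop: 14 = V_D + I·R = 0.3 + I × 10 kΩ.
So I = (14 − 0.3) / 10 kΩ = 13.7 / 10 = 1.37 mA.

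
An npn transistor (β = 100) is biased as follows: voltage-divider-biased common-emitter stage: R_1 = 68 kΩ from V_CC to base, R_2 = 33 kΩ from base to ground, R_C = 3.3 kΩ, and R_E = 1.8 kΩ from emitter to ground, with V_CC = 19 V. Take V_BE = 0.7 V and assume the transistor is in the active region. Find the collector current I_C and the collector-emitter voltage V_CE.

Thevenize the base divider: V_Th = V_CC·R_2/(R_1+R_2) = 19×33/101 = 6.21 V, R_Th = R_1‖R_2 = 22.2 kΩ.
Base-emitter loop: V_Th = I_B·R_Th + V_BE + (β+1)I_B·R_E, so I_B = (6.21 − 0.7) / (22.2 + 101×1.8) = 0.027 mA.
I_C = β·I_B = 100×0.027 = 2.7 mA, and I_E = (β+1)I_B = 2.73 mA.
V_CE = V_CC − I_C·R_C − I_E·R_E = 19 − 2.7×3.3 − 2.73×1.8 = 5.18 V.
V_CE = 5.18 V > 0.2 V confirms active-region operation.

I_C ≈ 2.7 mA, V_CE ≈ 5.2 V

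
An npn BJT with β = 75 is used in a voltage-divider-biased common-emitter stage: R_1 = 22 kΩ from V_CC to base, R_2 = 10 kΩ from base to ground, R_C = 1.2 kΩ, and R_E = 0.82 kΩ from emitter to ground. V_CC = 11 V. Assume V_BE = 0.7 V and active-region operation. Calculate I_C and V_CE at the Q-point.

I_C ≈ 3 mA, V_CE ≈ 5 V

Thevenize the base divider: V_Th = V_CC·R_2/(R_1+R_2) = 11×10/32 = 3.44 V, R_Th = R_1‖R_2 = 6.88 kΩ.
Base-emitter loop: V_Th = I_B·R_Th + V_BE + (β+1)I_B·R_E, so I_B = (3.44 − 0.7) / (6.88 + 76×0.82) = 0.0396 mA.
I_C = β·I_B = 75×0.0396 = 2.97 mA, and I_E = (β+1)I_B = 3.01 mA.
V_CE = V_CC − I_C·R_C − I_E·R_E = 11 − 2.97×1.2 − 3.01×0.82 = 4.97 V.
V_CE = 4.97 V > 0.2 V confirms active-region operation.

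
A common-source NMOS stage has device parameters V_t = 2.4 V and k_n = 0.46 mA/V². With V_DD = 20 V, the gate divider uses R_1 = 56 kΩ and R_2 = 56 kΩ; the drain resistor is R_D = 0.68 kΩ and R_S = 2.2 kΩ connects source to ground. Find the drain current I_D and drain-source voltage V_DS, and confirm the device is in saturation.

V_G = V_DD·R_2/(R_1+R_2) = 20×56/112 = 10 V.
Assume saturation: I_D = (k_n/2)(V_GS − V_t)² with V_GS = V_G − I_D·R_S = 10 − 2.2·I_D.
Substituting gives 1.11·I_D² − 8.69·I_D + 13.3 = 0, with roots I_D = 2.09 or 5.72 mA.
The root I_D = 5.72 mA gives V_GS = -2.59 V ≤ V_t, so take I_D = 2.09 mA.
Then V_GS = 5.41 V and V_DS = V_DD − I_D(R_D+R_S) = 20 − 2.09×2.88 = 14 V.
Saturation requires V_DS ≥ V_GS − V_t = 3.01 V; 14 ≥ 3.01 ✓.

I_D ≈ 2.1 mA, V_DS ≈ 14 V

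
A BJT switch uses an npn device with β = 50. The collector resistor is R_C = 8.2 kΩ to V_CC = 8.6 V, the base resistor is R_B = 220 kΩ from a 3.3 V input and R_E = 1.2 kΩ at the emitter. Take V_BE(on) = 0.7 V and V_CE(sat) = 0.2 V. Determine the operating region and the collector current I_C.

active; I_C ≈ 0.46 mA

Assume active. Base-emitter loop: I_B = (V_BB − V_BE)/(R_B + (β+1)R_E) = (3.3 − 0.7)/(220 + 51×1.2) = 0.00925 mA.
I_C = β·I_B = 50×0.00925 = 0.462 mA.
V_CE = V_CC − I_C·R_C − I_E·R_E = 8.6 − 0.462×8.2 − 0.472×1.2 = 4.24 V > V_CE(sat), so the active-region assumption holds.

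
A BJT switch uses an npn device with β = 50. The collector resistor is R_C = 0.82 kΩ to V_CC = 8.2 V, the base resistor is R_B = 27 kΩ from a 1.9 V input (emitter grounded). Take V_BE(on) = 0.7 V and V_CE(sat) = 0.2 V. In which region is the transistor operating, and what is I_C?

Assume active. Base-emitter loop: I_B = (V_BB − V_BE)/R_B = (1.9 − 0.7)/27 = 0.0444 mA.
I_C = β·I_B = 50×0.0444 = 2.22 mA.
V_CE = V_CC − I_C·R_C = 8.2 − 2.22×0.82 = 6.38 V > V_CE(sat), so the active-region assumption holds.

active; I_C ≈ 2.2 mA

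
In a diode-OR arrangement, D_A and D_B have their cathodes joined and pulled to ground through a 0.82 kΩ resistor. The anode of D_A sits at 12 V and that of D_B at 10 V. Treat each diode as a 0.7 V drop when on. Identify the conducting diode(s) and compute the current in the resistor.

Assume both conduct. Then node N would need to be at both 12−0.7 = 11.3 V and 10−0.7 = 9.3 V, which is impossible.
Assume only D_A conducts: V_N = 12 − 0.7 = 11.3 V, so I_R = 11.3/0.82 = 13.8 mA.
Check D_B: its anode-to-cathode voltage is 10 − 11.3 = -1.3 V < 0.7 V, so it is off. The assumption is consistent.

Only D_A conducts; I_R ≈ 14 mA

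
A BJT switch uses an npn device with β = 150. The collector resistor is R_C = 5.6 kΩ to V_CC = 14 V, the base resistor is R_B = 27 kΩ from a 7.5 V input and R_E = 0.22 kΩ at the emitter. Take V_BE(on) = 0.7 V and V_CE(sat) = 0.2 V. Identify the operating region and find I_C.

Assume active: I_B = (7.5 − 0.7)/(27 + 151×0.22) = 0.113 mA, I_C = β·I_B = 16.9 mA.
Then V_CE = 14 − 16.9×5.6 − 17.1×0.22 = -84.6 V < 0.2 V — the active assumption fails.
Re-solve with V_CE = 0.2 V. KCL at the emitter: V_E/R_E = (V_BB−0.7−V_E)/R_B + (V_CC−0.2−V_E)/R_C, giving V_E = 0.57 V.
I_C = (V_CC − 0.2 − V_E)/R_C = (13.8 − 0.57)/5.6 = 2.36 mA.
Check: I_B = (6.8 − 0.57)/27 = 0.231 mA, and β·I_B = 34.6 mA > I_C, confirming saturation.

saturation; I_C ≈ 2.4 mA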